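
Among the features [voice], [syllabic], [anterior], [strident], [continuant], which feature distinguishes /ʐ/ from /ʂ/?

The two segments share [−syllabic], [−anterior], [+strident], [+continuant]. The only feature from the list on which they differ: /ʐ/ is [+voice] while /ʂ/ is [−voice].

[voice]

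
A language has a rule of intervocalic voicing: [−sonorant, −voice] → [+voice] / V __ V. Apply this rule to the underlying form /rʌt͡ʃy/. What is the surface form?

The only segment in the rule's environment that also matches [−sonorant, −voice] is /t͡ʃ/. Applying [+voice] turns the voiceless postalveolar affricate into /d͡ʒ/ (voiced postalveolar affricate), giving [rʌd͡ʒy].

[rʌd͡ʒy]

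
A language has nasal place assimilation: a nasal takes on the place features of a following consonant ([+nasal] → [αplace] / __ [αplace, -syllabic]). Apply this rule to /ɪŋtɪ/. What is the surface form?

[ɪntɪ]

In /ɪŋtɪ/, the nasal /ŋ/ precedes /t/, which is [+coronal]. The nasal assimilates in place, becoming the [+coronal] nasal /n/. The surface form is [ɪntɪ].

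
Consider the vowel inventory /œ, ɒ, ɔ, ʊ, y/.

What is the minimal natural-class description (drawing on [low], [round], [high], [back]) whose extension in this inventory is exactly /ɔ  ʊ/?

[−low, +back]

The class [−low], [+back] has exactly /ɔ, ʊ/ as its extension in this inventory. No smaller conjunction from the listed features achieves this: [+back] alone would also admit /ɒ/; [−low] alone would also admit /œ, y/; and checking the remaining single features turns up none with this extension.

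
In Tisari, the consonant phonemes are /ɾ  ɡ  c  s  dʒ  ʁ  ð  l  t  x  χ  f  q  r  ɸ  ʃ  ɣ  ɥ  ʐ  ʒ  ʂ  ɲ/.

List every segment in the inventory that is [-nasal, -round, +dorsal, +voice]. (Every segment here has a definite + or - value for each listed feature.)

Among the inventory, the [-nasal] segments are /ɾ, ɡ, c, s, dʒ, ʁ, ð, l, t, x, χ, f, q, r, ɸ, ʃ, ɣ, ɥ, ʐ, ʒ, ʂ/.
Of those, [-round] gives /ɾ, ɡ, c, s, dʒ, ʁ, ð, l, t, x, χ, f, q, r, ɸ, ʃ, ɣ, ʐ, ʒ, ʂ/.
Among these, [+dorsal] gives /ɡ, c, ʁ, x, χ, q, ɣ/.
Intersecting with [+voice] leaves /ɡ, ʁ, ɣ/.

ɡ, ʁ, ɣ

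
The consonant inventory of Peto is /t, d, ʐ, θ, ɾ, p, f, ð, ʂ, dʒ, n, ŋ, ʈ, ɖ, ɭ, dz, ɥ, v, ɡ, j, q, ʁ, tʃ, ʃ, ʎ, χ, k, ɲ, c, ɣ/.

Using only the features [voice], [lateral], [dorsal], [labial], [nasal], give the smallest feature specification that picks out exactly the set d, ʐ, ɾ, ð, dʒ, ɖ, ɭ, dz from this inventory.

/d, ʐ, ɾ, ð, dʒ, ɖ, ɭ, dz/ are all [+voice], [−nasal], [−labial], [−dorsal], and no other segment in the inventory matches all four values. Dropping any one of them over-generates: [−nasal, −labial, −dorsal] alone would also admit /t, θ, ʂ, ʈ, …/; [+voice, −labial, −dorsal] alone would also admit /n/; [+voice, −nasal, −dorsal] alone would also admit /v/; [+voice, −nasal, −labial] alone would also admit /ɡ, j, ʁ, ʎ, …/. No other combination of three listed features picks out exactly this set either, so fewer than four features will not do.

[+voice, −nasal, −labial, −dorsal]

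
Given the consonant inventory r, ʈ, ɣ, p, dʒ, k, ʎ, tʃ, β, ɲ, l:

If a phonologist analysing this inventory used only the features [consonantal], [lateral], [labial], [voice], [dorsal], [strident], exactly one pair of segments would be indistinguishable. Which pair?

Both /ɲ/ and /ɣ/ are [+consonantal], [-lateral], [-labial], [+voice], [+dorsal], [-strident]. Since the list omits [sonorant], [nasal], [continuant] and [back] — which do distinguish the palatal nasal from the voiced velar fricative — this pair collapses; all other pairs remain distinct.

ɲ, ɣ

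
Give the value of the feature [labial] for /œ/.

As the mid front rounded lax vowel, /œ/ is [+labial].

[+labial]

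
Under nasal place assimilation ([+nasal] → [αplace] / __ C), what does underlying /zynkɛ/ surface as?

[zyŋkɛ]

In /zynkɛ/, the nasal /n/ precedes /k/, which is [+dorsal]. The nasal assimilates in place, becoming the [+dorsal] nasal /ŋ/. The surface form is [zyŋkɛ].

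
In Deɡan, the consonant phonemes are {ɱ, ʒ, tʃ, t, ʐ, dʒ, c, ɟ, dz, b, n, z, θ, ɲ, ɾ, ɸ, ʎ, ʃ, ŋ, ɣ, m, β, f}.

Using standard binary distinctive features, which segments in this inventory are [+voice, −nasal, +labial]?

Checking each segment against [+voice], [−nasal], [+labial]: /b/ (voiced bilabial stop), /β/ (voiced bilabial fricative) satisfy every feature; every other segment in the inventory fails at least one.

b, β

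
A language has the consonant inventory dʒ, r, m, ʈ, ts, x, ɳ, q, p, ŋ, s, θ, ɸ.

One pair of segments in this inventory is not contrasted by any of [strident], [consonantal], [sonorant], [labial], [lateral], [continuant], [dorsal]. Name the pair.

dʒ, ts

Both /dʒ/ and /ts/ are [+strident], [+consonantal], [−sonorant], [−labial], [−lateral], [−continuant], [−dorsal]. Since the list omits [voice], [anterior] and [distributed] — which do distinguish the voiced postalveolar affricate from the voiceless alveolar affricate — this pair collapses; all other pairs remain distinct.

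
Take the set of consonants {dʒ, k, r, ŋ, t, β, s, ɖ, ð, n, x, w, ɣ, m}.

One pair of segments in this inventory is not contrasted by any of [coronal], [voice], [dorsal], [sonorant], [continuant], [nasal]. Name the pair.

/dʒ/ (voiced postalveolar affricate) and /ɖ/ (voiced retroflex stop) are both [+coronal], [+voice], [−dorsal], [−sonorant], [−continuant], [−nasal], so none of the listed features separates them. (They do differ in [strident], [delayed release] and [distributed], which are not among the given features.) Every other pair in the inventory differs on at least one listed feature.

dʒ, ɖ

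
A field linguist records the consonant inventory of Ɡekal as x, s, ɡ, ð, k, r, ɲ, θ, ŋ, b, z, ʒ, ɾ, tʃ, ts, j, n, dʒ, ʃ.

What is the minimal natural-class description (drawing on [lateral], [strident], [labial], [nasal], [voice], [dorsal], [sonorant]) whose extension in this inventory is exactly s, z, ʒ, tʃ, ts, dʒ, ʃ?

[+strident]

Every target segment is [+strident] and no other inventory member is, so one feature is enough.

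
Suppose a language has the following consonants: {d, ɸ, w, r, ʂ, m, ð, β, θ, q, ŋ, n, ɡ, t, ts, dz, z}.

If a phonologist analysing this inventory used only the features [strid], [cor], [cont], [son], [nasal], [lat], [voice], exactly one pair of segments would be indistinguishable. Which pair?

ŋ, m

/ŋ/ (velar nasal) and /m/ (bilabial nasal) are both [-strident], [-coronal], [-continuant], [+sonorant], [+nasal], [-lateral], [+voice], so none of the listed features separates them. (They do differ in [labial] and [dorsal], which are not among the given features.) Every other pair in the inventory differs on at least one listed feature.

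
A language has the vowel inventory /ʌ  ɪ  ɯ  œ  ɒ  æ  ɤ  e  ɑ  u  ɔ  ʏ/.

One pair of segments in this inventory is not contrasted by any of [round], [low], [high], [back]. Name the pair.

/ʌ/ (mid back unrounded lax vowel) and /ɤ/ (mid back unrounded tense vowel) are both [−round], [−low], [−high], [+back], so none of the listed features separates them. (They do differ in [tense], which is not among the given features.) Every other pair in the inventory differs on at least one listed feature.

ʌ, ɤ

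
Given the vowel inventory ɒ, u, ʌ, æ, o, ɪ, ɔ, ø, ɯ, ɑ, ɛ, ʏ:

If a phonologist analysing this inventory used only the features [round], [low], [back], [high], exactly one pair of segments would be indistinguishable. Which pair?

o, ɔ

On the given features, /o/ and /ɔ/ have an identical profile: [+round], [−low], [+back], [−high]. No other two segments in the inventory coincide on all 4 features. (They do differ in [tense], which is not among the given features.)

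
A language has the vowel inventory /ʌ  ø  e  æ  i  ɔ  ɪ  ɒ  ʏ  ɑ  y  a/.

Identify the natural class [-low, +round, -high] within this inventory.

ø, ɔ

Checking each segment against [-low], [+round], [-high]: /ø/ (mid front rounded tense vowel), /ɔ/ (mid back rounded lax vowel) satisfy every feature; every other segment in the inventory fails at least one.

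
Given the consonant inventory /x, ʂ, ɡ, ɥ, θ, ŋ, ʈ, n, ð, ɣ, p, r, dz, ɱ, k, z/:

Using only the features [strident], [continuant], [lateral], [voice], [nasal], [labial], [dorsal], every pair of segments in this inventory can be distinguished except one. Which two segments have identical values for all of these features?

Both /r/ and /ð/ are [-strident], [+continuant], [-lateral], [+voice], [-nasal], [-labial], [-dorsal]. Since the list omits [sonorant] — which does distinguish the alveolar trill from the voiced dental fricative — this pair collapses; all other pairs remain distinct.

r, ð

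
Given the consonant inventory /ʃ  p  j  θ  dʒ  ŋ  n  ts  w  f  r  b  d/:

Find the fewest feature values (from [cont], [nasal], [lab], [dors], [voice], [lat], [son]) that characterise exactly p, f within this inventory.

/p, f/ are all [−voice], [+labial], and no other segment in the inventory matches both values. Dropping any one of them over-generates: [+labial] alone would also admit /w, b/; [−voice] alone would also admit /ʃ, θ, ts/. No other single listed feature picks out exactly this set either, so fewer than two features will not do.

[−voice, +lab]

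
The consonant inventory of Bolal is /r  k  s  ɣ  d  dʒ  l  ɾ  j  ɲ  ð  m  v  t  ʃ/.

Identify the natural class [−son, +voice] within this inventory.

ɣ, d, dʒ, ð, v

Among the inventory, the [−sonorant] segments are /k, s, ɣ, d, dʒ, ð, v, t, ʃ/.
Among these, [+voice] leaves /ɣ, d, dʒ, ð, v/.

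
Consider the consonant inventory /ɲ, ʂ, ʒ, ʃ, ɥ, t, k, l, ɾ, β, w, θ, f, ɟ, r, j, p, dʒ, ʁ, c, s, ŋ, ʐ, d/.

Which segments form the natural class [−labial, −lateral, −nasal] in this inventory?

ʂ, ʒ, ʃ, t, k, ɾ, θ, ɟ, r, j, dʒ, ʁ, c, s, ʐ, d

The [−labial] segments are /ɲ, ʂ, ʒ, ʃ, t, k, l, ɾ, θ, ɟ, r, j, dʒ, ʁ, c, s, ŋ, ʐ, d/.
Among these, [−lateral] gives /ɲ, ʂ, ʒ, ʃ, t, k, ɾ, θ, ɟ, r, j, dʒ, ʁ, c, s, ŋ, ʐ, d/.
Then [−nasal] leaves /ʂ, ʒ, ʃ, t, k, ɾ, θ, ɟ, r, j, dʒ, ʁ, c, s, ʐ, d/.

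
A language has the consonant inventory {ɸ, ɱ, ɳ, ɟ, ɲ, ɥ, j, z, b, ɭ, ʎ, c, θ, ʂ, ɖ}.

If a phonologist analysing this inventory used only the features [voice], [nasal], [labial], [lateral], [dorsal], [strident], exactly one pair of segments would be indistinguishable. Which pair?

/ɟ/ (voiced palatal stop) and /j/ (palatal glide) are both [+voice], [-nasal], [-labial], [-lateral], [+dorsal], [-strident], so none of the listed features separates them. (They do differ in [sonorant] and [continuant], which are not among the given features.) Every other pair in the inventory differs on at least one listed feature.

ɟ, j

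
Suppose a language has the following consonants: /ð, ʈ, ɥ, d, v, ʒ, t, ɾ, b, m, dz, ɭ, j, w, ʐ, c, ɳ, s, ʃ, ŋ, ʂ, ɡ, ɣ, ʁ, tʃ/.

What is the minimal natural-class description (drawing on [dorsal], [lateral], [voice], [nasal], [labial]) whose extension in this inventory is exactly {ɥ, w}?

[+labial, +dorsal]

The class [+labial], [+dorsal] has exactly /ɥ, w/ as its extension in this inventory. No smaller conjunction from the listed features achieves this: [+dorsal] alone would also admit /j, c, ŋ, ɡ, …/; [+labial] alone would also admit /v, b, m/; and checking the remaining single features turns up none with this extension.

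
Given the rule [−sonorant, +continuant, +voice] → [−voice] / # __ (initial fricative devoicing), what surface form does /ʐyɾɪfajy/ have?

[ʂyɾɪfajy]

The only segment in the rule's environment that also matches [−sonorant, +continuant, +voice] is /ʐ/. Applying [−voice] turns the voiced retroflex fricative into /ʂ/ (voiceless retroflex fricative), giving [ʂyɾɪfajy].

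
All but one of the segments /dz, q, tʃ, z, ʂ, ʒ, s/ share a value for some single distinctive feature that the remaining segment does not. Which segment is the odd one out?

The remaining segments after removing /q/ share [+strident]; /q/ (voiceless uvular stop) is [−strident]. For every other candidate removal, the leftover set fails to share any single feature value that the removed segment lacks.

q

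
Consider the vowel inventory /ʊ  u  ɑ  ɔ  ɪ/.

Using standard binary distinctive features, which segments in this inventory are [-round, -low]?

Among the inventory, the [-round] segments are /ɑ, ɪ/.
Among these, [-low] leaves /ɪ/.

ɪ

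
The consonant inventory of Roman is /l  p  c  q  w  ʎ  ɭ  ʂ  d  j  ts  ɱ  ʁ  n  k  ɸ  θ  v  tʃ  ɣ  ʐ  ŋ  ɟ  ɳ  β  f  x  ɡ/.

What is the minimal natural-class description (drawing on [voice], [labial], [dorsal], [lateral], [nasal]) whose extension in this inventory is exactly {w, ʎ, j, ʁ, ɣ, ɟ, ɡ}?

[+voice, -nasal, +dorsal]

The class [+voice], [-nasal], [+dorsal] has exactly /w, ʎ, j, ʁ, ɣ, ɟ, ɡ/ as its extension in this inventory. No smaller conjunction from the listed features achieves this: [-nasal, +dorsal] alone would also admit /c, q, k, x/; [+voice, +dorsal] alone would also admit /ŋ/; [+voice, -nasal] alone would also admit /l, ɭ, d, v, …/; and checking the remaining two-feature bundles turns up none with this extension.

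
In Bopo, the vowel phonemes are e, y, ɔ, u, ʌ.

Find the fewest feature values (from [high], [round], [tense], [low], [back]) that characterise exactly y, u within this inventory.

[+high]

The target set is precisely the extension of [+high] in this inventory.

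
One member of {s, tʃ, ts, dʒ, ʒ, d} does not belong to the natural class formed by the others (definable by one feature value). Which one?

[strident] groups all but one: /dʒ, s, ts, ʒ, tʃ/ share [+strident] while /d/ (voiced alveolar stop) alone is [−strident]. Removing any other segment would not leave a single-feature class that excludes it.

d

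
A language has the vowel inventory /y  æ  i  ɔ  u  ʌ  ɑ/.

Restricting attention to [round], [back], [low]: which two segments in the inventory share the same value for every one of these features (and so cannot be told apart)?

/ɔ/ (mid back rounded lax vowel) and /u/ (high back rounded tense vowel) are both [+round], [+back], [−low], so none of the listed features separates them. (They do differ in [high] and [tense], which are not among the given features.) Every other pair in the inventory differs on at least one listed feature.

ɔ, u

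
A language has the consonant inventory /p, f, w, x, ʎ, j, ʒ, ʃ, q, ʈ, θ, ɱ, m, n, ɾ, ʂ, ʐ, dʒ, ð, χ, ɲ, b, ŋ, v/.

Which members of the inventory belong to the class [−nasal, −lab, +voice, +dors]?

Eliminate segments failing any feature: /p, f, w, b, v/ are [+labial]; /x, ʃ, q, ʈ, θ, ʂ, χ/ are [−voice]; /ʒ, ɾ, ʐ, dʒ, ð/ are [−dorsal]; /ɱ, m, n, ɲ, ŋ/ are [+nasal]. The remaining /ʎ, j/ satisfy [−nasal], [−labial], [+voice], [+dorsal].

ʎ, j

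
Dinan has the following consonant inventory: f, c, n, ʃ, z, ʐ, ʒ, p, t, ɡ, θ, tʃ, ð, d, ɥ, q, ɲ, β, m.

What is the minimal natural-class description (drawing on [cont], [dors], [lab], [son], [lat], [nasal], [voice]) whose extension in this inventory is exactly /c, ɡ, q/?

[−son, +dors]

The class [−sonorant], [+dorsal] has exactly /c, ɡ, q/ as its extension in this inventory. No smaller conjunction from the listed features achieves this: [+dorsal] alone would also admit /ɥ, ɲ/; [−sonorant] alone would also admit /f, ʃ, z, ʐ, …/; and checking the remaining single features turns up none with this extension.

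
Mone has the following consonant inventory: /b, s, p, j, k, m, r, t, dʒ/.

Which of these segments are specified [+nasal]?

The feature [nasal] marks segments produced with velum lowered (airflow through the nose). In this inventory /m/ has that property, so it is [+nasal]; /b, s, p, j, k, r, t, dʒ/ are [−nasal].

m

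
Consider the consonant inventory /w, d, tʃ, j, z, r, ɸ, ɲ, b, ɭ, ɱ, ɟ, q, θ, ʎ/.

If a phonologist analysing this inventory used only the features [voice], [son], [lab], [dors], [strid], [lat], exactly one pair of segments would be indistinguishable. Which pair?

/j/ (palatal glide) and /ɲ/ (palatal nasal) are both [+voice], [+sonorant], [-labial], [+dorsal], [-strident], [-lateral], so none of the listed features separates them. (They do differ in [nasal] and [continuant], which are not among the given features.) Every other pair in the inventory differs on at least one listed feature.

j, ɲ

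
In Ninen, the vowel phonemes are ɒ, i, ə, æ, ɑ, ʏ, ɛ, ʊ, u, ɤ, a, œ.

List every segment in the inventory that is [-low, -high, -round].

Checking each segment against [-low], [-high], [-round]: /ə/ (mid central vowel (schwa)), /ɛ/ (mid front unrounded lax vowel), /ɤ/ (mid back unrounded tense vowel) satisfy every feature; every other segment in the inventory fails at least one.

ə, ɛ, ɤ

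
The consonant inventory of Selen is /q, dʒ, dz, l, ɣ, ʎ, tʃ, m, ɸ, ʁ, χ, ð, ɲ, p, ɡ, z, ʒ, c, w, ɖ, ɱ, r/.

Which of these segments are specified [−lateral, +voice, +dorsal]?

First, the [−lateral] segments are /q, dʒ, dz, ɣ, tʃ, m, ɸ, ʁ, χ, ð, ɲ, p, ɡ, z, ʒ, c, w, ɖ, ɱ, r/.
Of those, [+voice] gives /dʒ, dz, ɣ, m, ʁ, ð, ɲ, ɡ, z, ʒ, w, ɖ, ɱ, r/.
Within that set, [+dorsal] leaves /ɣ, ʁ, ɲ, ɡ, w/.

ɣ, ʁ, ɲ, ɡ, w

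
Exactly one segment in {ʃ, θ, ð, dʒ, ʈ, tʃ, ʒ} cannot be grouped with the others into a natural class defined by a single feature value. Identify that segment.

[distributed] groups all but one: /ʃ, ʒ, tʃ, θ, dʒ, ð/ share [+distributed] while /ʈ/ (voiceless retroflex stop) alone is [−distributed]. Removing any other segment would not leave a single-feature class that excludes it.

ʈ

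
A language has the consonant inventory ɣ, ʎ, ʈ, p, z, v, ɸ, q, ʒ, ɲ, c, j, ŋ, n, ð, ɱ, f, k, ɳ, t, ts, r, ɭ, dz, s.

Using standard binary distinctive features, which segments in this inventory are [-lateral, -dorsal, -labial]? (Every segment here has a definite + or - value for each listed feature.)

ʈ, z, ʒ, n, ð, ɳ, t, ts, r, dz, s

The [-lateral] segments are /ɣ, ʈ, p, z, v, ɸ, q, ʒ, ɲ, c, j, ŋ, n, ð, ɱ, f, k, ɳ, t, ts, r, dz, s/.
Within that set, [-dorsal] gives /ʈ, p, z, v, ɸ, ʒ, n, ð, ɱ, f, ɳ, t, ts, r, dz, s/.
Then [-labial] leaves /ʈ, z, ʒ, n, ð, ɳ, t, ts, r, dz, s/.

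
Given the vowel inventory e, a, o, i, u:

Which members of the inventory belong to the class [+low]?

a

The [+low] segments here are /a/; the remaining /e, o, i, u/ are [-low].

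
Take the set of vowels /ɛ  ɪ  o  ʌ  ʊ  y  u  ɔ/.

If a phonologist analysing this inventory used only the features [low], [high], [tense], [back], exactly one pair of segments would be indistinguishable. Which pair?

On the given features, /ɔ/ and /ʌ/ have an identical profile: [-low], [-high], [-tense], [+back]. No other two segments in the inventory coincide on all 4 features. (They do differ in [labial] and [round], which are not among the given features.)

ɔ, ʌ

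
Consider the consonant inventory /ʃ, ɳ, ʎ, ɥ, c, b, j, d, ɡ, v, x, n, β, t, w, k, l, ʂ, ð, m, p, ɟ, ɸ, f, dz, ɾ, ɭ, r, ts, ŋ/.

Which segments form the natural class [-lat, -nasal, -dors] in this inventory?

ʃ, b, d, v, β, t, ʂ, ð, p, ɸ, f, dz, ɾ, r, ts

Checking each segment against [-lateral], [-nasal], [-dorsal]: /ʃ/ (voiceless postalveolar fricative), /b/ (voiced bilabial stop), /d/ (voiced alveolar stop), /v/ (voiced labiodental fricative), /β/ (voiced bilabial fricative), /t/ (voiceless alveolar stop), among others, satisfy every feature; every other segment in the inventory fails at least one.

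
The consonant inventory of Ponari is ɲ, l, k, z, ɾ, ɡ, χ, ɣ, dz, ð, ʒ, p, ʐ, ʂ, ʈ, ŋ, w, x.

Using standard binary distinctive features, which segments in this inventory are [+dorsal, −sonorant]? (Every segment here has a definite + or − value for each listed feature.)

k, ɡ, χ, ɣ, x

Checking each segment against [+dorsal], [−sonorant]: /k/ (voiceless velar stop), /ɡ/ (voiced velar stop), /χ/ (voiceless uvular fricative), /ɣ/ (voiced velar fricative), /x/ (voiceless velar fricative) satisfy every feature; every other segment in the inventory fails at least one.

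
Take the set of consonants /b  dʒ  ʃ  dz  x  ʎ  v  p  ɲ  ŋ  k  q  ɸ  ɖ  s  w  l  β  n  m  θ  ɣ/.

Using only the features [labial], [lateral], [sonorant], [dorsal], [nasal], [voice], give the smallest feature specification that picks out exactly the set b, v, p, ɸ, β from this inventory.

[-sonorant, +labial]

/b, v, p, ɸ, β/ are all [-sonorant], [+labial], and no other segment in the inventory matches both values. Dropping any one of them over-generates: [+labial] alone would also admit /w, m/; [-sonorant] alone would also admit /dʒ, ʃ, dz, x, …/. No other single listed feature picks out exactly this set either, so fewer than two features will not do.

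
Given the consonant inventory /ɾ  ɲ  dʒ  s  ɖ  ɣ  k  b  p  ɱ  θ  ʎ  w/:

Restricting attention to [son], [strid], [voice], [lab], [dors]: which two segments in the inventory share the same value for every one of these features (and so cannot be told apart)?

On the given features, /ʎ/ and /ɲ/ have an identical profile: [+sonorant], [−strident], [+voice], [−labial], [+dorsal]. No other two segments in the inventory coincide on all 5 features. (They do differ in [nasal] and [lateral], which are not among the given features.)

ʎ, ɲ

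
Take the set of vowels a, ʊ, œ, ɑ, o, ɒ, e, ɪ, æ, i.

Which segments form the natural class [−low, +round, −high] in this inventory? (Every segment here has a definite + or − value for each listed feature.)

œ, o

Checking each segment against [−low], [+round], [−high]: /œ/ (mid front rounded lax vowel), /o/ (mid back rounded tense vowel) satisfy every feature; every other segment in the inventory fails at least one.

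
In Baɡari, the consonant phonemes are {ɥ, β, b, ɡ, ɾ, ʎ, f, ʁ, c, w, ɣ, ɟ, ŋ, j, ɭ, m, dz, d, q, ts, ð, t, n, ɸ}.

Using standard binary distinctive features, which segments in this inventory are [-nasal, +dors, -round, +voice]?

ɡ, ʎ, ʁ, ɣ, ɟ, j

The [-nasal] segments are /ɥ, β, b, ɡ, ɾ, ʎ, f, ʁ, c, w, ɣ, ɟ, j, ɭ, dz, d, q, ts, ð, t, ɸ/.
Within that set, [+dorsal] gives /ɥ, ɡ, ʎ, ʁ, c, w, ɣ, ɟ, j, q/.
Of those, [-round] gives /ɡ, ʎ, ʁ, c, ɣ, ɟ, j, q/.
Then [+voice] leaves /ɡ, ʎ, ʁ, ɣ, ɟ, j/.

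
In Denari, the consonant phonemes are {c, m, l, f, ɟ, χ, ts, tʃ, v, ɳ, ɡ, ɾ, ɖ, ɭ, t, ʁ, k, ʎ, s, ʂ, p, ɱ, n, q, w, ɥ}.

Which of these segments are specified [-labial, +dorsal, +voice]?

Checking each segment against [-labial], [+dorsal], [+voice]: /ɟ/ (voiced palatal stop), /ɡ/ (voiced velar stop), /ʁ/ (voiced uvular fricative), /ʎ/ (palatal lateral approximant) satisfy every feature; every other segment in the inventory fails at least one.

ɟ, ɡ, ʁ, ʎ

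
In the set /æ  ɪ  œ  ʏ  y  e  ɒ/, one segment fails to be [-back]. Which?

ɒ

/ɒ/ is the low back rounded vowel, which is [+back]; the rest — /ɪ, œ, æ, e, ʏ, y/ — are [-back].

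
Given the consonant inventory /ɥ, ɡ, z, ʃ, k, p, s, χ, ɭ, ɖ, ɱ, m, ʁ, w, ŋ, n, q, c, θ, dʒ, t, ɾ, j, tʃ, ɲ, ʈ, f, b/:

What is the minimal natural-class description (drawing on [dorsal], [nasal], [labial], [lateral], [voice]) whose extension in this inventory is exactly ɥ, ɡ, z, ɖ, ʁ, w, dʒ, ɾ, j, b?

/ɥ, ɡ, z, ɖ, ʁ, w, dʒ, ɾ, j, b/ are all [+voice], [−nasal], [−lateral], and no other segment in the inventory matches all three values. Dropping any one of them over-generates: [−nasal, −lateral] alone would also admit /ʃ, k, p, s, …/; [+voice, −lateral] alone would also admit /ɱ, m, ŋ, n, …/; [+voice, −nasal] alone would also admit /ɭ/. No other combination of two listed features picks out exactly this set either, so fewer than three features will not do.

[+voice, −nasal, −lateral]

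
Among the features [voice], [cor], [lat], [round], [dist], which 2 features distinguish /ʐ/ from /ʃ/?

[voice], [distributed]

The two segments share [+coronal], [-lateral], [-round]. The only features from the list on which they differ: /ʐ/ is [+voice] while /ʃ/ is [-voice]; /ʐ/ is [-distributed] while /ʃ/ is [+distributed].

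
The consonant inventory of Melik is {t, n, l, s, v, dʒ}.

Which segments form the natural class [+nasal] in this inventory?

n

The feature [nasal] marks segments produced with velum lowered (airflow through the nose). In this inventory /n/ has that property, so it is [+nasal]; /t, l, s, v, dʒ/ are [−nasal].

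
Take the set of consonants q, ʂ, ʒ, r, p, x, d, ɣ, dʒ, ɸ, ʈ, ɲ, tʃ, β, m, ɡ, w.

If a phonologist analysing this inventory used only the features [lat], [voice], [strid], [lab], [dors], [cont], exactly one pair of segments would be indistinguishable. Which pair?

On the given features, /ɲ/ and /ɡ/ have an identical profile: [−lateral], [+voice], [−strident], [−labial], [+dorsal], [−continuant]. No other two segments in the inventory coincide on all 6 features. (They do differ in [sonorant], [nasal] and [back], which are not among the given features.)

ɲ, ɡ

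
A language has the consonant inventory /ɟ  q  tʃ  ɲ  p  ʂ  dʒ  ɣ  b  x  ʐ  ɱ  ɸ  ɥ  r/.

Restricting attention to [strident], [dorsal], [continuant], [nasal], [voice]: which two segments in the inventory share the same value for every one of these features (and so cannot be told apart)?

ɥ, ɣ

Both /ɥ/ and /ɣ/ are [−strident], [+dorsal], [+continuant], [−nasal], [+voice]. Since the list omits [sonorant], [labial], [round] and [back] — which do distinguish the labial-palatal glide from the voiced velar fricative — this pair collapses; all other pairs remain distinct.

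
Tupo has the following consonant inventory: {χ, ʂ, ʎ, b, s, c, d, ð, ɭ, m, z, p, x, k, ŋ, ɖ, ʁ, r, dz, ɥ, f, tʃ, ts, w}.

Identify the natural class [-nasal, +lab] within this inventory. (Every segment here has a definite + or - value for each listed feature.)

Eliminate segments failing any feature: /χ, ʂ, ʎ, s, c, d, ð, ɭ, z, x, k, ɖ, ʁ, r, dz, tʃ, ts/ are [-labial]; /m, ŋ/ are [+nasal]. The remaining /b, p, ɥ, f, w/ satisfy [-nasal], [+labial].

b, p, ɥ, f, w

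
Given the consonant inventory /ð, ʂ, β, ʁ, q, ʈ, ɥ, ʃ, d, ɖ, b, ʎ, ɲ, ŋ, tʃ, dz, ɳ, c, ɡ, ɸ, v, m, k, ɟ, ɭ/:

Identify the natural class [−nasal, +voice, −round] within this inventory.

Eliminate segments failing any feature: /ʂ, q, ʈ, ʃ, tʃ, c, ɸ, k/ are [−voice]; /ɥ/ is [+round]; /ɲ, ŋ, ɳ, m/ are [+nasal]. The remaining /ð, β, ʁ, d, ɖ, b, ʎ, dz, ɡ, v, ɟ, ɭ/ satisfy [−nasal], [+voice], [−round].

ð, β, ʁ, d, ɖ, b, ʎ, dz, ɡ, v, ɟ, ɭ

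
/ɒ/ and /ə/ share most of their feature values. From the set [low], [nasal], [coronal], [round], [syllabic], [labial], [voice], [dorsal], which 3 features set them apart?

[labial], [round], [low]

/ɒ/ (low back rounded vowel) and /ə/ (mid central vowel (schwa)) agree on [-nasal], [-coronal], [+syllabic], [+voice], [+dorsal]. They differ on [labial] (/ɒ/ [+], /ə/ [-]), [round] (/ɒ/ [+], /ə/ [-]), [low] (/ɒ/ [+], /ə/ [-]).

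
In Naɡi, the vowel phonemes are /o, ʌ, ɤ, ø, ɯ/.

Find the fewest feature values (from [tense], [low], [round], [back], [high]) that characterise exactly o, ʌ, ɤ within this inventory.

/o, ʌ, ɤ/ are all [−high], [+back], and no other segment in the inventory matches both values. Dropping any one of them over-generates: [+back] alone would also admit /ɯ/; [−high] alone would also admit /ø/. No other single listed feature picks out exactly this set either, so fewer than two features will not do.

[−high, +back]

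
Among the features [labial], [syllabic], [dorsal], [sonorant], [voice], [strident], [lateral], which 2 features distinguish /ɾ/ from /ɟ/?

/ɾ/ (alveolar tap) and /ɟ/ (voiced palatal stop) agree on [-labial], [-syllabic], [+voice], [-strident], [-lateral]. They differ on [sonorant] (/ɾ/ [+], /ɟ/ [-]), [dorsal] (/ɾ/ [-], /ɟ/ [+]).

[sonorant], [dorsal]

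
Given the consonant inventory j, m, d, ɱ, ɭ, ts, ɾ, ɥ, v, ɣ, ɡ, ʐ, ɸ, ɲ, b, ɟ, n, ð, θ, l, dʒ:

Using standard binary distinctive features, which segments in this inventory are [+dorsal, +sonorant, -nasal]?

j, ɥ

First, the [+dorsal] segments are /j, ɥ, ɣ, ɡ, ɲ, ɟ/.
Intersecting with [+sonorant] gives /j, ɥ, ɲ/.
Of those, [-nasal] leaves /j, ɥ/.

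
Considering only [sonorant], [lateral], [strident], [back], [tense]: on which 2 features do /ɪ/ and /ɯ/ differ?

/ɪ/ (high front unrounded lax vowel) and /ɯ/ (high back unrounded vowel) agree on [+sonorant], [-lateral], [-strident]. They differ on [back] (/ɪ/ [-], /ɯ/ [+]), [tense] (/ɪ/ [-], /ɯ/ [+]).

[back], [tense]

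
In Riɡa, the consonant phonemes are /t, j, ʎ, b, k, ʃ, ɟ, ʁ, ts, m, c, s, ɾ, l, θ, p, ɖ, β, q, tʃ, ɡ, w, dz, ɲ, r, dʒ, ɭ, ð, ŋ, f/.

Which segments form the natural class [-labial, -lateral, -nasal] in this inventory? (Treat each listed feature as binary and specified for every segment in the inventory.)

Checking each segment against [-labial], [-lateral], [-nasal]: /t/ (voiceless alveolar stop), /j/ (palatal glide), /k/ (voiceless velar stop), /ʃ/ (voiceless postalveolar fricative), /ɟ/ (voiced palatal stop), /ʁ/ (voiced uvular fricative), among others, satisfy every feature; every other segment in the inventory fails at least one.

t, j, k, ʃ, ɟ, ʁ, ts, c, s, ɾ, θ, ɖ, q, tʃ, ɡ, dz, r, dʒ, ð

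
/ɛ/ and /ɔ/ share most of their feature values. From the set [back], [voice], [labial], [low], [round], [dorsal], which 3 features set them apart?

[labial], [round], [back]

The two segments share [+voice], [−low], [+dorsal]. The only features from the list on which they differ: /ɛ/ is [−labial] while /ɔ/ is [+labial]; /ɛ/ is [−round] while /ɔ/ is [+round]; /ɛ/ is [−back] while /ɔ/ is [+back].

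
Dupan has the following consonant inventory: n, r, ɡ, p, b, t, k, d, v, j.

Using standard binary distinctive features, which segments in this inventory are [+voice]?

The [+voice] segments here are /n, r, ɡ, b, d, v, j/; the remaining /p, t, k/ are [-voice].

n, r, ɡ, b, d, v, j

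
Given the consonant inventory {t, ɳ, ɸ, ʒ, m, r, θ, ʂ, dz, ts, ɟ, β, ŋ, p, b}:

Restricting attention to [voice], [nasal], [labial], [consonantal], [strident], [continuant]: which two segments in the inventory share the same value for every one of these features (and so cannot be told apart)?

ɳ, ŋ

Both /ɳ/ and /ŋ/ are [+voice], [+nasal], [−labial], [+consonantal], [−strident], [−continuant]. Since the list omits [coronal] and [dorsal] — which do distinguish the retroflex nasal from the velar nasal — this pair collapses; all other pairs remain distinct.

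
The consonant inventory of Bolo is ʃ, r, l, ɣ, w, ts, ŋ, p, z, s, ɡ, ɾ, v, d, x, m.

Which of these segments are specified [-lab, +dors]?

ɣ, ŋ, ɡ, x

Eliminate segments failing any feature: /ʃ, r, l, ts, z, s, ɾ, d/ are [-dorsal]; /w, p, v, m/ are [+labial]. The remaining /ɣ, ŋ, ɡ, x/ satisfy [-labial], [+dorsal].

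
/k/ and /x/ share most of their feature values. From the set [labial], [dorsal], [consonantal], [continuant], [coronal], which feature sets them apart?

[continuant]

/k/ (voiceless velar stop) and /x/ (voiceless velar fricative) agree on [−labial], [+dorsal], [+consonantal], [−coronal]. They differ on [continuant] (/k/ [−], /x/ [+]).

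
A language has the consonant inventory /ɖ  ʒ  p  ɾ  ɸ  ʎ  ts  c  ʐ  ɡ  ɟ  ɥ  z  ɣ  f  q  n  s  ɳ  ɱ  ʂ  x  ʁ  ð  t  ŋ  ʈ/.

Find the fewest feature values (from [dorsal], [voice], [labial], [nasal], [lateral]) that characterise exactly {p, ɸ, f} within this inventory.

The class [−voice], [+labial] has exactly /p, ɸ, f/ as its extension in this inventory. No smaller conjunction from the listed features achieves this: [+labial] alone would also admit /ɥ, ɱ/; [−voice] alone would also admit /ts, c, q, s, …/; and checking the remaining single features turns up none with this extension.

[−voice, +labial]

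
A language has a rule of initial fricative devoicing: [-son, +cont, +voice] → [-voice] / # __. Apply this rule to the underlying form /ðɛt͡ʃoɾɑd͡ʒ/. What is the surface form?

/ð/ satisfies [-son, +cont, +voice] and sits in # __. The [-voice] counterpart of the voiced dental fricative is /θ/. Other segments in /ðɛt͡ʃoɾɑd͡ʒ/ either fail the structural description or are not in the environment, so the surface form is [θɛt͡ʃoɾɑd͡ʒ].

[θɛt͡ʃoɾɑd͡ʒ]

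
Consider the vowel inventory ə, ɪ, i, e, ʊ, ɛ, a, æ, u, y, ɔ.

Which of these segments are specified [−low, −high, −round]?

ə, e, ɛ

Among the inventory, the [−low] segments are /ə, ɪ, i, e, ʊ, ɛ, u, y, ɔ/.
Then [−high] gives /ə, e, ɛ, ɔ/.
Intersecting with [−round] leaves /ə, e, ɛ/.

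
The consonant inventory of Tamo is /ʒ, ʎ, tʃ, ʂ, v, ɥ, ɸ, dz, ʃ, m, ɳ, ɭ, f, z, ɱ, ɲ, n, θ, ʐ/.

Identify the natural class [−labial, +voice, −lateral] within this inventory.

ʒ, dz, ɳ, z, ɲ, n, ʐ

Checking each segment against [−labial], [+voice], [−lateral]: /ʒ/ (voiced postalveolar fricative), /dz/ (voiced alveolar affricate), /ɳ/ (retroflex nasal), /z/ (voiced alveolar fricative), /ɲ/ (palatal nasal), /n/ (alveolar nasal), among others, satisfy every feature; every other segment in the inventory fails at least one.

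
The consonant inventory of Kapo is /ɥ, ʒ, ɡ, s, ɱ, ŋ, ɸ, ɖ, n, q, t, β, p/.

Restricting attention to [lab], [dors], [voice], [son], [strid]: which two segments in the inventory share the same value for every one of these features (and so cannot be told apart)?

p, ɸ

/p/ (voiceless bilabial stop) and /ɸ/ (voiceless bilabial fricative) are both [+labial], [-dorsal], [-voice], [-sonorant], [-strident], so none of the listed features separates them. (They do differ in [continuant], which is not among the given features.) Every other pair in the inventory differs on at least one listed feature.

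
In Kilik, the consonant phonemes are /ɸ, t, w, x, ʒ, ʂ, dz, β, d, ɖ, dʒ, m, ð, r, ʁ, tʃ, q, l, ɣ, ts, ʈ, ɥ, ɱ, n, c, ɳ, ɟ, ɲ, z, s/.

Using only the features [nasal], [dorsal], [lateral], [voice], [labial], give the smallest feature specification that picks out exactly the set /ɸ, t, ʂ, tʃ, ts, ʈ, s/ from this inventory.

/ɸ, t, ʂ, tʃ, ts, ʈ, s/ are all [−voice], [−dorsal], and no other segment in the inventory matches both values. Dropping any one of them over-generates: [−dorsal] alone would also admit /ʒ, dz, β, d, …/; [−voice] alone would also admit /x, q, c/. No other single listed feature picks out exactly this set either, so fewer than two features will not do.

[−voice, −dorsal]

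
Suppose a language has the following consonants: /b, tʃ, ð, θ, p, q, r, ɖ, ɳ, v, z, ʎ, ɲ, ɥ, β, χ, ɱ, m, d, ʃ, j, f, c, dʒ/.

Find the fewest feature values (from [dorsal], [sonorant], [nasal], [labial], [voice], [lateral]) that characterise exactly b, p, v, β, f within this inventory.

/b, p, v, β, f/ are all [−sonorant], [+labial], and no other segment in the inventory matches both values. Dropping any one of them over-generates: [+labial] alone would also admit /ɥ, ɱ, m/; [−sonorant] alone would also admit /tʃ, ð, θ, q, …/. No other single listed feature picks out exactly this set either, so fewer than two features will not do.

[−sonorant, +labial]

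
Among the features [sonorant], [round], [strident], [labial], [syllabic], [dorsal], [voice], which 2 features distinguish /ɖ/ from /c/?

/ɖ/ (voiced retroflex stop) and /c/ (voiceless palatal stop) agree on [−sonorant], [−round], [−strident], [−labial], [−syllabic]. They differ on [voice] (/ɖ/ [+], /c/ [−]), [dorsal] (/ɖ/ [−], /c/ [+]).

[voice], [dorsal]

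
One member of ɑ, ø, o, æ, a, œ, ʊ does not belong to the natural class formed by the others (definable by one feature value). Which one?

/œ, ɑ, æ, a, o, ø/ are all [−high], but /ʊ/ (high back rounded lax vowel) is [+high]. No other single segment can be removed to leave a set sharing one feature value that the removed segment lacks, so /ʊ/ is the odd one out.

ʊ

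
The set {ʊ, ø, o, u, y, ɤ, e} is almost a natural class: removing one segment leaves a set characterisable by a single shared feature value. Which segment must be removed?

[tense] groups all but one: /ɤ, e, u, ø, y, o/ share [+tense] while /ʊ/ (high back rounded lax vowel) alone is [−tense]. Removing any other segment would not leave a single-feature class that excludes it.

ʊ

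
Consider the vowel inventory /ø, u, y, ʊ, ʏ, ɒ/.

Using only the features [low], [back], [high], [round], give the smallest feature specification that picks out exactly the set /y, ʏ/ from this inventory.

Every target segment is [+high], [−back]; each remaining inventory member fails at least one of these. Each conjunct is needed — [−back] alone would also admit /ø/; [+high] alone would also admit /u, ʊ/ — and no other single listed feature has exactly this extension, so two is the minimum.

[+high, −back]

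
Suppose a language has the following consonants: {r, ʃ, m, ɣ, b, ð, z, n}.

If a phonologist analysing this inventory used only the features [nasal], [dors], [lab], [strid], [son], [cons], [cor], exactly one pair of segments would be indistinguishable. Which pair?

z, ʃ

/z/ (voiced alveolar fricative) and /ʃ/ (voiceless postalveolar fricative) are both [−nasal], [−dorsal], [−labial], [+strident], [−sonorant], [+consonantal], [+coronal], so none of the listed features separates them. (They do differ in [voice], [anterior] and [distributed], which are not among the given features.) Every other pair in the inventory differs on at least one listed feature.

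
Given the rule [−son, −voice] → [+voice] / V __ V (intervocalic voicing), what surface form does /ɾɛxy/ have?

Only /x/ occurs between two vowels (/ɛ/ __ /y/) and matches the structural description. It is a voiceless velar fricative, so [−son, −voice] holds; changing it to [+voice] with all other features held fixed yields /ɣ/ (voiced velar fricative). No other segment meets both the structural description and the environment, so the output is [ɾɛɣy].

[ɾɛɣy]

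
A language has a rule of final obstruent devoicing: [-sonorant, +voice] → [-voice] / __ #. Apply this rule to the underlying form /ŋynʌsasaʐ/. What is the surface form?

Only the final segment /ʐ/ is both word-final and matches the structural description. It is a voiced retroflex fricative, so [-sonorant, +voice] holds; changing it to [-voice] with all other features held fixed yields /ʂ/ (voiceless retroflex fricative). No other segment meets both the structural description and the environment, so the output is [ŋynʌsasaʂ].

[ŋynʌsasaʂ]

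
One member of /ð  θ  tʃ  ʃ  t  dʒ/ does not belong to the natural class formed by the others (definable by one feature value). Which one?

/dʒ, ʃ, ð, tʃ, θ/ are all [+distributed], but /t/ (voiceless alveolar stop) is [−distributed]. No other single segment can be removed to leave a set sharing one feature value that the removed segment lacks, so /t/ is the odd one out.

t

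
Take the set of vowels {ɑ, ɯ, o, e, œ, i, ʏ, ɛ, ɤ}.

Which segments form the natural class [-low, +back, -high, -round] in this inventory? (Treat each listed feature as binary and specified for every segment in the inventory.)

ɤ

Among the inventory, the [-low] segments are /ɯ, o, e, œ, i, ʏ, ɛ, ɤ/.
Then [+back] gives /ɯ, o, ɤ/.
Intersecting with [-high] gives /o, ɤ/.
Intersecting with [-round] leaves /ɤ/.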